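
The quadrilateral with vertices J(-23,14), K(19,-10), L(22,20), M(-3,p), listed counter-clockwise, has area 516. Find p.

Write out the shoelace sum; only the two edges meeting at M involve p:
2·Area = [(22·p − (-3)·20) + ((-3)·14 − (-23)·p)] + 564
       = 45·p + 582 = 1032
⇒ p = 10.

10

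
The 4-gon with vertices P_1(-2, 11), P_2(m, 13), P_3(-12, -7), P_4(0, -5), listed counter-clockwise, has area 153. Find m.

-7

The doubled signed area Σ (x_i y_{i+1} − x_{i+1} y_i) is linear in m.
With m=0 it equals 180; the coefficient of m is -18 (from the two edges through P_2).
So -18·m + 180 = 2·153 = 306 ⇒ m = -7.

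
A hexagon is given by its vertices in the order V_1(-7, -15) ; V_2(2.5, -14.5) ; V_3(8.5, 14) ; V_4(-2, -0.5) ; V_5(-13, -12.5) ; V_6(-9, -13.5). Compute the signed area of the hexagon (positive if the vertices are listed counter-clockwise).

Σ = (139) + (158.25) + (23.75) + (18.5) + (63) + (40.5) = 443
Signed area = Σ/2 = 221.5 (positive ⇒ counter-clockwise traversal).

221.5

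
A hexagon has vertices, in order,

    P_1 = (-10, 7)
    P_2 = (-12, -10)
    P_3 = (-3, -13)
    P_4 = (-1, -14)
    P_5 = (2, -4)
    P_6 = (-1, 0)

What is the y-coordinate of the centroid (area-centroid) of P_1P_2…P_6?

-269/60

Apply the surveyor's formula. First the cross-terms c_i = x_i·y_{i+1} − x_{i+1}·y_i:
  184, 126, 29, 32, -4, -7  ⇒  2A = 360, A = 180.
Then Σ (y_i + y_{i+1})·c_i = -4842, so ȳ = -4842 / (6·180) = -269/60.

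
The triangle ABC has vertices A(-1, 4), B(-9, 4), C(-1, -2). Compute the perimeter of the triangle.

|AB| = √((-8)² + (0)²) = √64 = 8
|BC| = √((8)² + (-6)²) = √100 = 10
|CA| = √((0)² + (6)²) = √36 = 6
Perimeter = 8 + 10 + 6 = 24.

24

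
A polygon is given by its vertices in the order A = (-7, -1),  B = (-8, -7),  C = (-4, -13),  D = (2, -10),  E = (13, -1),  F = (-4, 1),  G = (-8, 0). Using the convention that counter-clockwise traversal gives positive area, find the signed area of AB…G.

168

Apply the surveyor's formula: 2A = Σ (x_i·y_{i+1} − x_{i+1}·y_i), indices taken mod 7.
A→B: (-7)(-7) − (-8)(-1) = 41
B→C: (-8)(-13) − (-4)(-7) = 76
C→D: (-4)(-10) − (2)(-13) = 66
D→E: (2)(-1) − (13)(-10) = 128
E→F: (13)(1) − (-4)(-1) = 9
F→G: (-4)(0) − (-8)(1) = 8
G→A: (-8)(-1) − (-7)(0) = 8
Σ = 336
Signed area = Σ/2 = 168 (positive ⇒ counter-clockwise traversal).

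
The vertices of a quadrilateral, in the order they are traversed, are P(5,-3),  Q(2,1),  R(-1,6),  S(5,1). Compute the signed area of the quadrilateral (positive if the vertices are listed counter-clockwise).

Apply the shoelace (surveyor's) formula: 2A = Σ (x_i·y_{i+1} − x_{i+1}·y_i), indices taken mod 4.
Cross-terms: 11, 13, -31, -20  ⇒  Σ = -27
Signed area = Σ/2 = -13.5 (negative ⇒ clockwise traversal).

-13.5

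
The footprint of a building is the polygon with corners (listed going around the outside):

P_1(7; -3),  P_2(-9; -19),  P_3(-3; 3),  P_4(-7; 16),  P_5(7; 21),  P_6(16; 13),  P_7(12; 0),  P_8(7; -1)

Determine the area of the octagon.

478.5

Apply the surveyor's formula: 2A = Σ (x_i·y_{i+1} − x_{i+1}·y_i), indices taken mod 8.
P_1→P_2: (7)(-19) − (-9)(-3) = -160
P_2→P_3: (-9)(3) − (-3)(-19) = -84
P_3→P_4: (-3)(16) − (-7)(3) = -27
P_4→P_5: (-7)(21) − (7)(16) = -259
P_5→P_6: (7)(13) − (16)(21) = -245
P_6→P_7: (16)(0) − (12)(13) = -156
P_7→P_8: (12)(-1) − (7)(0) = -12
P_8→P_1: (7)(-3) − (7)(-1) = -14
Σ = -957
Area = |Σ|/2 = 478.5.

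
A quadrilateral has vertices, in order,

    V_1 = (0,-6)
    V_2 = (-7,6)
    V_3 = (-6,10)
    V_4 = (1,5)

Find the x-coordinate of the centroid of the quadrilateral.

Apply the surveyor's formula. First the cross-terms c_i = x_i·y_{i+1} − x_{i+1}·y_i:
  -42, -34, -40, -6  ⇒  2A = -122, A = -61.
Then Σ (x_i + x_{i+1})·c_i = 930, so x̄ = 930 / (6·(-61)) = -155/61.

-155/61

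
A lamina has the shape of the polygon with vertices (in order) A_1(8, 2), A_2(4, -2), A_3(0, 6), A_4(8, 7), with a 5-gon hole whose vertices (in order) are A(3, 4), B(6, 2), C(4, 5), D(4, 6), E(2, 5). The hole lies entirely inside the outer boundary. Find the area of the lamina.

Outer boundary:
Σ = (-24) + (24) + (-48) + (-40) = -88
Area = |Σ|/2 = 44.
Hole:
Apply the surveyor's formula: 2A = Σ (x_i·y_{i+1} − x_{i+1}·y_i), indices taken mod 5.
Σ = (-18) + (22) + (4) + (8) + (-7) = 9
Area = |Σ|/2 = 4.5.
Net area = 44 − 4.5 = 39.5.

39.5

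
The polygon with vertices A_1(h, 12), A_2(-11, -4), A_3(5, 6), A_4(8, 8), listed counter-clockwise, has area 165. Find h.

-13

Write out the shoelace sum; only the two edges meeting at A_1 involve h:
2·Area = [(8·12 − h·8) + (h·(-4) − (-11)·12)] + -54
       = -12·h + 174 = 330
⇒ h = -13.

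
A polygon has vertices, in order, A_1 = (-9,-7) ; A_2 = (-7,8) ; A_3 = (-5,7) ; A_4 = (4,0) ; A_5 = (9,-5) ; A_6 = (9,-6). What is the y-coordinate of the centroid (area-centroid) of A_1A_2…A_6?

-317/228

Apply the shoelace (surveyor's) formula. First the cross-terms c_i = x_i·y_{i+1} − x_{i+1}·y_i:
  -121, -9, -28, -20, -9, -117  ⇒  2A = -304, A = -152.
Then Σ (y_i + y_{i+1})·c_i = 1268, so ȳ = 1268 / (6·(-152)) = -317/228.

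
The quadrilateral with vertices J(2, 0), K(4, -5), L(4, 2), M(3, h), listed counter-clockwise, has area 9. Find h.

3

Write out the shoelace sum; only the two edges meeting at M involve h:
2·Area = [(4·h − 3·2) + (3·0 − 2·h)] + 18
       = 2·h + 12 = 18
⇒ h = 3.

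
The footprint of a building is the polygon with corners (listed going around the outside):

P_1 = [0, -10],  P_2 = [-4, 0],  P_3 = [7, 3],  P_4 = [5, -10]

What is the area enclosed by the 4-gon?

Cross-terms: -40, -12, -85, -50  ⇒  Σ = -187
Area = |Σ|/2 = 93.5.

93.5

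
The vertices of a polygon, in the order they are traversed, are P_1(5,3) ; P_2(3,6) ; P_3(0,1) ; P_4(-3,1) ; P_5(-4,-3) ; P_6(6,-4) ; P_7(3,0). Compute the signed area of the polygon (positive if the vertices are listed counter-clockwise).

47.5

Apply the surveyor's formula: 2A = Σ (x_i·y_{i+1} − x_{i+1}·y_i), indices taken mod 7.
Σ = (21) + (3) + (3) + (13) + (34) + (12) + (9) = 95
Signed area = Σ/2 = 47.5 (positive ⇒ counter-clockwise traversal).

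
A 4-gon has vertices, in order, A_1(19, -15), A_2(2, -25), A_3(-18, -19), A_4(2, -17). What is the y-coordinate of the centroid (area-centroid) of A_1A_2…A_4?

-2189/111

Apply the shoelace formula. First the cross-terms c_i = x_i·y_{i+1} − x_{i+1}·y_i:
  -445, -488, 344, 293  ⇒  2A = -296, A = -148.
Then Σ (y_i + y_{i+1})·c_i = 17512, so ȳ = 17512 / (6·(-148)) = -2189/111.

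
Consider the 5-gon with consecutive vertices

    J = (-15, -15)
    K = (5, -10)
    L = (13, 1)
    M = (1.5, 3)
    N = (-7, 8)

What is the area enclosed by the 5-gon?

327.75

Σ = (225) + (135) + (37.5) + (33) + (225) = 655.5
Area = |Σ|/2 = 327.75.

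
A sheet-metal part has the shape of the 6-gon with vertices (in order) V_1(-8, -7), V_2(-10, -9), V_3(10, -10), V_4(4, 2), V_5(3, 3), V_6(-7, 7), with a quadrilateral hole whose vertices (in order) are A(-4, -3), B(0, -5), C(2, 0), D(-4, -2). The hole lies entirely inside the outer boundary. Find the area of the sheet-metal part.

Outer boundary:
Σ = (2) + (190) + (60) + (6) + (42) + (105) = 405
Area = |Σ|/2 = 202.5.
Hole:
Apply the shoelace (surveyor's) formula: 2A = Σ (x_i·y_{i+1} − x_{i+1}·y_i), indices taken mod 4.
Σ = (20) + (10) + (-4) + (4) = 30
Area = |Σ|/2 = 15.
Net area = 202.5 − 15 = 187.5.

187.5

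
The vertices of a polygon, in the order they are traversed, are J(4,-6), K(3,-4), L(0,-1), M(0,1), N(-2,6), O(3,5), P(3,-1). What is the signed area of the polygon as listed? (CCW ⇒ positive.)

-29.5

Apply the shoelace (surveyor's) formula: 2A = Σ (x_i·y_{i+1} − x_{i+1}·y_i), indices taken mod 7.
Cross-terms: 2, -3, 0, 2, -28, -18, -14  ⇒  Σ = -59
Signed area = Σ/2 = -29.5 (negative ⇒ clockwise traversal).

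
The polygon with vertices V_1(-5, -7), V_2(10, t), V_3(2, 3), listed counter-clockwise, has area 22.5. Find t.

Write out the shoelace sum; only the two edges meeting at V_2 involve t:
2·Area = [((-5)·t − 10·(-7)) + (10·3 − 2·t)] + 1
       = -7·t + 101 = 45
⇒ t = 8.

8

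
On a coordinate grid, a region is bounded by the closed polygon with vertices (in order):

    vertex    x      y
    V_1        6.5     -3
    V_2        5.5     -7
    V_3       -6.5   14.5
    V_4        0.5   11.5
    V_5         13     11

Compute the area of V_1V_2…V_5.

Apply the shoelace formula: 2A = Σ (x_i·y_{i+1} − x_{i+1}·y_i), indices taken mod 5.
Σ = (-29) + (34.25) + (-82) + (-144) + (-110.5) = -331.25
Area = |Σ|/2 = 165.625.

165.625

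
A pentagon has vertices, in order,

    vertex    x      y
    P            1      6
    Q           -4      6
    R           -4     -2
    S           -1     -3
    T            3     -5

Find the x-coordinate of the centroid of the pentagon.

-92/109

Apply the shoelace formula. First the cross-terms c_i = x_i·y_{i+1} − x_{i+1}·y_i:
  30, 32, 10, 14, 23  ⇒  2A = 109, A = 54.5.
Then Σ (x_i + x_{i+1})·c_i = -276, so x̄ = -276 / (6·54.5) = -92/109.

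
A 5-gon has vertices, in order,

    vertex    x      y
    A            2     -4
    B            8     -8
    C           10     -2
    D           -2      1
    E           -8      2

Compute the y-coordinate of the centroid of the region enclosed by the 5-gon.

Apply the surveyor's formula. First the cross-terms c_i = x_i·y_{i+1} − x_{i+1}·y_i:
  16, 64, 6, 4, 28  ⇒  2A = 118, A = 59.
Then Σ (y_i + y_{i+1})·c_i = -882, so ȳ = -882 / (6·59) = -147/59.

-147/59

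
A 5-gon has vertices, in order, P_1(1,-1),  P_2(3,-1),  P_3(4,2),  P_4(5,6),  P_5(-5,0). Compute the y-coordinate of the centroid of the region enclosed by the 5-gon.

293/183

Apply the surveyor's formula. First the cross-terms c_i = x_i·y_{i+1} − x_{i+1}·y_i:
  2, 10, 14, 30, 5  ⇒  2A = 61, A = 30.5.
Then Σ (y_i + y_{i+1})·c_i = 293, so ȳ = 293 / (6·30.5) = 293/183.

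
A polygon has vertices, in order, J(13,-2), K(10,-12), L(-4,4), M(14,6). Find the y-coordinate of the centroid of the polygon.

-124/165

Apply the shoelace (surveyor's) formula. First the cross-terms c_i = x_i·y_{i+1} − x_{i+1}·y_i:
  -136, -8, -80, -106  ⇒  2A = -330, A = -165.
Then Σ (y_i + y_{i+1})·c_i = 744, so ȳ = 744 / (6·(-165)) = -124/165.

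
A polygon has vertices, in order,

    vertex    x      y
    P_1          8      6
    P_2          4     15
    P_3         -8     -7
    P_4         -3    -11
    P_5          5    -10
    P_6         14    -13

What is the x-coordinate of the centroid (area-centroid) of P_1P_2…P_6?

Apply Gauss's area formula. First the cross-terms c_i = x_i·y_{i+1} − x_{i+1}·y_i:
  96, 92, 67, 85, 75, 188  ⇒  2A = 603, A = 301.5.
Then Σ (x_i + x_{i+1})·c_i = 5778, so x̄ = 5778 / (6·301.5) = 214/67.

214/67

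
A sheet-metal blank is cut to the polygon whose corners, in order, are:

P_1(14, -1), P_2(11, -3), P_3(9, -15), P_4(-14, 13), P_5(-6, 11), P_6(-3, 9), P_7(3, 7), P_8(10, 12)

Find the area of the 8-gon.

P_1→P_2: (14)(-3) − (11)(-1) = -31
P_2→P_3: (11)(-15) − (9)(-3) = -138
P_3→P_4: (9)(13) − (-14)(-15) = -93
P_4→P_5: (-14)(11) − (-6)(13) = -76
P_5→P_6: (-6)(9) − (-3)(11) = -21
P_6→P_7: (-3)(7) − (3)(9) = -48
P_7→P_8: (3)(12) − (10)(7) = -34
P_8→P_1: (10)(-1) − (14)(12) = -178
Σ = -619
Area = |Σ|/2 = 309.5.

309.5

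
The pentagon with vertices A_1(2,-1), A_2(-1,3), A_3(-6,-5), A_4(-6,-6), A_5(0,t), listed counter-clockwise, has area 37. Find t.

-5

Write out the shoelace sum; only the two edges meeting at A_5 involve t:
2·Area = [((-6)·t − 0·(-6)) + (0·(-1) − 2·t)] + 34
       = -8·t + 34 = 74
⇒ t = -5.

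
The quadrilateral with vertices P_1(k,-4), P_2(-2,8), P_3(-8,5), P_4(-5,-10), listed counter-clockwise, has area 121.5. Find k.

4

Write out the shoelace sum; only the two edges meeting at P_1 involve k:
2·Area = [((-5)·(-4) − k·(-10)) + (k·8 − (-2)·(-4))] + 159
       = 18·k + 171 = 243
⇒ k = 4.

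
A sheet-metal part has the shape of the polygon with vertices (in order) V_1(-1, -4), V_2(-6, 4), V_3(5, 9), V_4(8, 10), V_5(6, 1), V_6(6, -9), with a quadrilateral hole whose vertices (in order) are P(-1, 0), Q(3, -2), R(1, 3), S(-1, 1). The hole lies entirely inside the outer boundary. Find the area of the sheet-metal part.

125.5

Outer boundary:
Apply Gauss's area formula: 2A = Σ (x_i·y_{i+1} − x_{i+1}·y_i), indices taken mod 6.
Σ = (-28) + (-74) + (-22) + (-52) + (-60) + (-33) = -269
Area = |Σ|/2 = 134.5.
Hole:
P→Q: (-1)(-2) − (3)(0) = 2
Q→R: (3)(3) − (1)(-2) = 11
R→S: (1)(1) − (-1)(3) = 4
S→P: (-1)(0) − (-1)(1) = 1
Σ = 18
Area = |Σ|/2 = 9.
Net area = 134.5 − 9 = 125.5.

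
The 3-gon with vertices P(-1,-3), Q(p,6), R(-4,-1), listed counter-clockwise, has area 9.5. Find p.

-5

The doubled signed area Σ (x_i y_{i+1} − x_{i+1} y_i) is linear in p.
With p=0 it equals 29; the coefficient of p is 2 (from the two edges through Q).
So 2·p + 29 = 2·9.5 = 19 ⇒ p = -5.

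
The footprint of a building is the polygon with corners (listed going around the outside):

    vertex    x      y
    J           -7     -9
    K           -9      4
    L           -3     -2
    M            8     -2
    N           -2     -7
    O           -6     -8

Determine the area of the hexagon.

Cross-terms: -109, 30, 22, -60, -26, -2  ⇒  Σ = -145
Area = |Σ|/2 = 72.5.

72.5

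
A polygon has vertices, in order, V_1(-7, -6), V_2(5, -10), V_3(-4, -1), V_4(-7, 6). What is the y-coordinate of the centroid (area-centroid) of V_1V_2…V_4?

-35/9

Apply the surveyor's formula. First the cross-terms c_i = x_i·y_{i+1} − x_{i+1}·y_i:
  100, -45, -31, 84  ⇒  2A = 108, A = 54.
Then Σ (y_i + y_{i+1})·c_i = -1260, so ȳ = -1260 / (6·54) = -35/9.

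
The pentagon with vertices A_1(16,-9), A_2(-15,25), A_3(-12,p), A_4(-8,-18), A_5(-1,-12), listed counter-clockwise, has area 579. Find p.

Write out the shoelace sum; only the two edges meeting at A_3 involve p:
2·Area = [((-15)·p − (-12)·25) + ((-12)·(-18) − (-8)·p)] + 544
       = -7·p + 1060 = 1158
⇒ p = -14.

-14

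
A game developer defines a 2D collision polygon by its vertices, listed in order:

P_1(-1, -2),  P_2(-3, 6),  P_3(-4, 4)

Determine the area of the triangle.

6

Cross-terms: -12, 12, 12  ⇒  Σ = 12
Area = |Σ|/2 = 6.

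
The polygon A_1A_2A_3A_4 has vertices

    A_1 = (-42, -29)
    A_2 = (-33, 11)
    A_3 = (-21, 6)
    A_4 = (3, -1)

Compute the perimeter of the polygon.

132

|A_1A_2| = √((9)² + (40)²) = √1681 = 41
|A_2A_3| = √((12)² + (-5)²) = √169 = 13
|A_3A_4| = √((24)² + (-7)²) = √625 = 25
|A_4A_1| = √((-45)² + (-28)²) = √2809 = 53
Perimeter = 41 + 13 + 25 + 53 = 132.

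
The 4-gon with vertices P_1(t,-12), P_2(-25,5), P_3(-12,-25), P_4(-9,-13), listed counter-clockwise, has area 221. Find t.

Write out the shoelace sum; only the two edges meeting at P_1 involve t:
2·Area = [((-9)·(-12) − t·(-13)) + (t·5 − (-25)·(-12))] + 616
       = 18·t + 424 = 442
⇒ t = 1.

1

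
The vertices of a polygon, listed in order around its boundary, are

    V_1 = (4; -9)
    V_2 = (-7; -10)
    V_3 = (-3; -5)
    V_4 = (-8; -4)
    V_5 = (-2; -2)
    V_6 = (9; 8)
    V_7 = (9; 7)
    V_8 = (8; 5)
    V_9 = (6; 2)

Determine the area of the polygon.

Σ = (-103) + (5) + (-28) + (8) + (2) + (-9) + (-11) + (-14) + (-62) = -212
Area = |Σ|/2 = 106.

106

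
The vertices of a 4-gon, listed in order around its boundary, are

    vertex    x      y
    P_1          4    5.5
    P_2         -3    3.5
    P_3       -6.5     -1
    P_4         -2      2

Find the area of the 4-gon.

11.125

Apply the shoelace (surveyor's) formula: 2A = Σ (x_i·y_{i+1} − x_{i+1}·y_i), indices taken mod 4.
P_1→P_2: (4)(3.5) − (-3)(5.5) = 30.5
P_2→P_3: (-3)(-1) − (-6.5)(3.5) = 25.75
P_3→P_4: (-6.5)(2) − (-2)(-1) = -15
P_4→P_1: (-2)(5.5) − (4)(2) = -19
Σ = 22.25
Area = |Σ|/2 = 11.125.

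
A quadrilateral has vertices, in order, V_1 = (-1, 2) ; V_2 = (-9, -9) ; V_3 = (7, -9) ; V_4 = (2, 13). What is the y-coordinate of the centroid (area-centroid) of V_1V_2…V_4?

Apply the shoelace formula. First the cross-terms c_i = x_i·y_{i+1} − x_{i+1}·y_i:
  27, 144, 109, 17  ⇒  2A = 297, A = 148.5.
Then Σ (y_i + y_{i+1})·c_i = -2090, so ȳ = -2090 / (6·148.5) = -190/81.

-190/81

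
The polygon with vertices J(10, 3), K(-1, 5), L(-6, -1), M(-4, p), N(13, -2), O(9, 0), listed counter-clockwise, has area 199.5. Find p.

-14

The doubled signed area Σ (x_i y_{i+1} − x_{i+1} y_i) is linear in p.
With p=0 it equals 133; the coefficient of p is -19 (from the two edges through M).
So -19·p + 133 = 2·199.5 = 399 ⇒ p = -14.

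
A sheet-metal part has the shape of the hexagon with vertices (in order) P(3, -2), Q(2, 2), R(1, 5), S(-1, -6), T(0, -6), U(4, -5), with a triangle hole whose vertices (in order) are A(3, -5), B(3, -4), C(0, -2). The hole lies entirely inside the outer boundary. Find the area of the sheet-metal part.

25.5

Outer boundary:
Cross-terms: 10, 8, -1, 6, 24, 7  ⇒  Σ = 54
Area = |Σ|/2 = 27.
Hole:
Apply Gauss's area formula: 2A = Σ (x_i·y_{i+1} − x_{i+1}·y_i), indices taken mod 3.
Cross-terms: 3, -6, 6  ⇒  Σ = 3
Area = |Σ|/2 = 1.5.
Net area = 27 − 1.5 = 25.5.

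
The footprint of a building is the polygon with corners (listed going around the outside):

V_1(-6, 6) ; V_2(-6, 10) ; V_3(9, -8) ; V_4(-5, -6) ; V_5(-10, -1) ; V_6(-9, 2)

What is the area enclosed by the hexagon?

Σ = (-24) + (-42) + (-94) + (-55) + (-29) + (-42) = -286
Area = |Σ|/2 = 143.

143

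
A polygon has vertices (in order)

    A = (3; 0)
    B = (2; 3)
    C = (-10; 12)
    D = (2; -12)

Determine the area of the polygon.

97.5

Σ = (9) + (54) + (96) + (36) = 195
Area = |Σ|/2 = 97.5.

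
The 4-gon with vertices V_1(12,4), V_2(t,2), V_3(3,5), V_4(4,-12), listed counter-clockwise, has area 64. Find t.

Write out the shoelace sum; only the two edges meeting at V_2 involve t:
2·Area = [(12·2 − t·4) + (t·5 − 3·2)] + 104
       = 1·t + 122 = 128
⇒ t = 6.

6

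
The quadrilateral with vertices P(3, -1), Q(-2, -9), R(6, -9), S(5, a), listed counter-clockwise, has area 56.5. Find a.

10

Write out the shoelace sum; only the two edges meeting at S involve a:
2·Area = [(6·a − 5·(-9)) + (5·(-1) − 3·a)] + 43
       = 3·a + 83 = 113
⇒ a = 10.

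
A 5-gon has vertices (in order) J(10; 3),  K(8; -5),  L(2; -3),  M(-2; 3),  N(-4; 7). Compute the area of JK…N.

Apply the shoelace (surveyor's) formula: 2A = Σ (x_i·y_{i+1} − x_{i+1}·y_i), indices taken mod 5.
Σ = (-74) + (-14) + (0) + (-2) + (-82) = -172
Area = |Σ|/2 = 86.

86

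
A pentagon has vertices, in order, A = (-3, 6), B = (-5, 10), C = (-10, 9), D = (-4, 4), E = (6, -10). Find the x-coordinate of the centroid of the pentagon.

Apply the shoelace (surveyor's) formula. First the cross-terms c_i = x_i·y_{i+1} − x_{i+1}·y_i:
  0, 55, -4, 16, 6  ⇒  2A = 73, A = 36.5.
Then Σ (x_i + x_{i+1})·c_i = -719, so x̄ = -719 / (6·36.5) = -719/219.

-719/219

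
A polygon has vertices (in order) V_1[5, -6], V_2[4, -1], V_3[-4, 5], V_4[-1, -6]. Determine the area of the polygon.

50

Cross-terms: 19, 16, 29, 36  ⇒  Σ = 100
Area = |Σ|/2 = 50.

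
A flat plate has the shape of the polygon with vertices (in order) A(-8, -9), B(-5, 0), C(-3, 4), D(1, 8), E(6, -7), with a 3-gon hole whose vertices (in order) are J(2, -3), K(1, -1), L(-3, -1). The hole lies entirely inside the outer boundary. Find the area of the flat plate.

125

Outer boundary:
Apply the shoelace (surveyor's) formula: 2A = Σ (x_i·y_{i+1} − x_{i+1}·y_i), indices taken mod 5.
Σ = (-45) + (-20) + (-28) + (-55) + (-110) = -258
Area = |Σ|/2 = 129.
Hole:
Σ = (1) + (-4) + (11) = 8
Area = |Σ|/2 = 4.
Net area = 129 − 4 = 125.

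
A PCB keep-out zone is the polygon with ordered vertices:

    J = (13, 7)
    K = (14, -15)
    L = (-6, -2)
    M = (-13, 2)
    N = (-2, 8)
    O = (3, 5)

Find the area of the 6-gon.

313.5

Apply the shoelace (surveyor's) formula: 2A = Σ (x_i·y_{i+1} − x_{i+1}·y_i), indices taken mod 6.
Cross-terms: -293, -118, -38, -100, -34, -44  ⇒  Σ = -627
Area = |Σ|/2 = 313.5.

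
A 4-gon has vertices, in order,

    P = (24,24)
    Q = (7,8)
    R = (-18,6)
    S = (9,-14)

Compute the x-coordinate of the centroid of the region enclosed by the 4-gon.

Apply Gauss's area formula. First the cross-terms c_i = x_i·y_{i+1} − x_{i+1}·y_i:
  24, 186, 198, 552  ⇒  2A = 960, A = 480.
Then Σ (x_i + x_{i+1})·c_i = 15132, so x̄ = 15132 / (6·480) = 1261/240.

1261/240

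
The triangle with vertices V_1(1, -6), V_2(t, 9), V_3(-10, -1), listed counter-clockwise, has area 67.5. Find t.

-5

The doubled signed area Σ (x_i y_{i+1} − x_{i+1} y_i) is linear in t.
With t=0 it equals 160; the coefficient of t is 5 (from the two edges through V_2).
So 5·t + 160 = 2·67.5 = 135 ⇒ t = -5.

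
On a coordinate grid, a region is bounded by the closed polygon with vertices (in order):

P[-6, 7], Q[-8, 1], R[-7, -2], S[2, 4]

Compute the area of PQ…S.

43.5

P→Q: (-6)(1) − (-8)(7) = 50
Q→R: (-8)(-2) − (-7)(1) = 23
R→S: (-7)(4) − (2)(-2) = -24
S→P: (2)(7) − (-6)(4) = 38
Σ = 87
Area = |Σ|/2 = 43.5.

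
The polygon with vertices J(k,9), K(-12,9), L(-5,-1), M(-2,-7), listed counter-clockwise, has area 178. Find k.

11

Write out the shoelace sum; only the two edges meeting at J involve k:
2·Area = [((-2)·9 − k·(-7)) + (k·9 − (-12)·9)] + 90
       = 16·k + 180 = 356
⇒ k = 11.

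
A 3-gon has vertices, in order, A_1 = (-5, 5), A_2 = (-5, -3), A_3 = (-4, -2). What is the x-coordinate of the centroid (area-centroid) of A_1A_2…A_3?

Apply the shoelace (surveyor's) formula. First the cross-terms c_i = x_i·y_{i+1} − x_{i+1}·y_i:
  40, -2, -30  ⇒  2A = 8, A = 4.
Then Σ (x_i + x_{i+1})·c_i = -112, so x̄ = -112 / (6·4) = -14/3.

-14/3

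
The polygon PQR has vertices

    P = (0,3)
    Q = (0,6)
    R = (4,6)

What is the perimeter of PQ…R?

|PQ| = √((0)² + (3)²) = √9 = 3
|QR| = √((4)² + (0)²) = √16 = 4
|RP| = √((-4)² + (-3)²) = √25 = 5
Perimeter = 3 + 4 + 5 = 12.

12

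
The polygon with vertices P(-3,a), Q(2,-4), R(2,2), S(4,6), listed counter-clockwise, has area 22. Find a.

Write out the shoelace sum; only the two edges meeting at P involve a:
2·Area = [(4·a − (-3)·6) + ((-3)·(-4) − 2·a)] + 16
       = 2·a + 46 = 44
⇒ a = -1.

-1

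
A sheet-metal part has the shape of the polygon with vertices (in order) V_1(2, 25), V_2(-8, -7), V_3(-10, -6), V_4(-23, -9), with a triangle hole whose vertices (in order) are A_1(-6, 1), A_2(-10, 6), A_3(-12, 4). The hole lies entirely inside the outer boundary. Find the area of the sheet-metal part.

Outer boundary:
V_1→V_2: (2)(-7) − (-8)(25) = 186
V_2→V_3: (-8)(-6) − (-10)(-7) = -22
V_3→V_4: (-10)(-9) − (-23)(-6) = -48
V_4→V_1: (-23)(25) − (2)(-9) = -557
Σ = -441
Area = |Σ|/2 = 220.5.
Hole:
Σ = (-26) + (32) + (12) = 18
Area = |Σ|/2 = 9.
Net area = 220.5 − 9 = 211.5.

211.5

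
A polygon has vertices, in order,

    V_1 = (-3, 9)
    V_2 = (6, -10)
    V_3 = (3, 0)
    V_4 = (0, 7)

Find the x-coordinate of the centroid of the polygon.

Apply the shoelace (surveyor's) formula. First the cross-terms c_i = x_i·y_{i+1} − x_{i+1}·y_i:
  -24, 30, 21, 21  ⇒  2A = 48, A = 24.
Then Σ (x_i + x_{i+1})·c_i = 198, so x̄ = 198 / (6·24) = 1.375.

1.375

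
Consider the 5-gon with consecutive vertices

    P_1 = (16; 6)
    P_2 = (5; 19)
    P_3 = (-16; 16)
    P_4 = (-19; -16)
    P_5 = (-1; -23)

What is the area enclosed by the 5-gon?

Cross-terms: 274, 384, 560, 421, 362  ⇒  Σ = 2001
Area = |Σ|/2 = 1000.5.

1000.5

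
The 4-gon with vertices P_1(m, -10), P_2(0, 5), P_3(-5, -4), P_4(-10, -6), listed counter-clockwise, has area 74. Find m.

Write out the shoelace sum; only the two edges meeting at P_1 involve m:
2·Area = [((-10)·(-10) − m·(-6)) + (m·5 − 0·(-10))] + 15
       = 11·m + 115 = 148
⇒ m = 3.

3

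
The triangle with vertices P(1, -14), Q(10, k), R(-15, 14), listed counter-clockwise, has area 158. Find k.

Write out the shoelace sum; only the two edges meeting at Q involve k:
2·Area = [(1·k − 10·(-14)) + (10·14 − (-15)·k)] + 196
       = 16·k + 476 = 316
⇒ k = -10.

-10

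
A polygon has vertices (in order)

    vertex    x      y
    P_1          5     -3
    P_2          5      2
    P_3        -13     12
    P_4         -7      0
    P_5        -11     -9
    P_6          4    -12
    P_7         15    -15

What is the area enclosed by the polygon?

Apply the shoelace (surveyor's) formula: 2A = Σ (x_i·y_{i+1} − x_{i+1}·y_i), indices taken mod 7.
Cross-terms: 25, 86, 84, 63, 168, 120, 30  ⇒  Σ = 576
Area = |Σ|/2 = 288.

288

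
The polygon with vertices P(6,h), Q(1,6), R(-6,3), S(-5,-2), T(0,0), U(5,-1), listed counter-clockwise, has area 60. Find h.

3

The doubled signed area Σ (x_i y_{i+1} − x_{i+1} y_i) is linear in h.
With h=0 it equals 108; the coefficient of h is 4 (from the two edges through P).
So 4·h + 108 = 2·60 = 120 ⇒ h = 3.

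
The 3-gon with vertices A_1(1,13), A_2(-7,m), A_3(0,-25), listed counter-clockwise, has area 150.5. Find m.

Write out the shoelace sum; only the two edges meeting at A_2 involve m:
2·Area = [(1·m − (-7)·13) + ((-7)·(-25) − 0·m)] + 25
       = 1·m + 291 = 301
⇒ m = 10.

10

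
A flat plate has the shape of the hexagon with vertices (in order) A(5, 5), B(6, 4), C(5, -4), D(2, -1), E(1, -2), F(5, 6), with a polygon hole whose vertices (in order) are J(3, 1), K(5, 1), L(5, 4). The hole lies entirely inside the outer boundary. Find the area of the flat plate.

18.5

Outer boundary:
A→B: (5)(4) − (6)(5) = -10
B→C: (6)(-4) − (5)(4) = -44
C→D: (5)(-1) − (2)(-4) = 3
D→E: (2)(-2) − (1)(-1) = -3
E→F: (1)(6) − (5)(-2) = 16
F→A: (5)(5) − (5)(6) = -5
Σ = -43
Area = |Σ|/2 = 21.5.
Hole:
Apply the shoelace (surveyor's) formula: 2A = Σ (x_i·y_{i+1} − x_{i+1}·y_i), indices taken mod 3.
Cross-terms: -2, 15, -7  ⇒  Σ = 6
Area = |Σ|/2 = 3.
Net area = 21.5 − 3 = 18.5.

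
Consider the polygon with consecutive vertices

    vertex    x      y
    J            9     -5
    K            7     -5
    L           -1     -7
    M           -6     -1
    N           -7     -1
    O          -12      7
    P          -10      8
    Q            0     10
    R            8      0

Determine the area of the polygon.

206.5

Apply the surveyor's formula: 2A = Σ (x_i·y_{i+1} − x_{i+1}·y_i), indices taken mod 9.
Cross-terms: -10, -54, -41, -1, -61, -26, -100, -80, -40  ⇒  Σ = -413
Area = |Σ|/2 = 206.5.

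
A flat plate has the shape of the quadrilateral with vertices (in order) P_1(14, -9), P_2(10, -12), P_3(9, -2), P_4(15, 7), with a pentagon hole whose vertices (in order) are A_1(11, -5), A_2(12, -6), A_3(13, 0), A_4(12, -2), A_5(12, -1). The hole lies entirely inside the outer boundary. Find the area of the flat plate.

60.5

Outer boundary:
Σ = (-78) + (88) + (93) + (-233) = -130
Area = |Σ|/2 = 65.
Hole:
Cross-terms: -6, 78, -26, 12, -49  ⇒  Σ = 9
Area = |Σ|/2 = 4.5.
Net area = 65 − 4.5 = 60.5.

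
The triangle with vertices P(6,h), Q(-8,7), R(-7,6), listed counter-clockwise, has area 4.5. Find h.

Write out the shoelace sum; only the two edges meeting at P involve h:
2·Area = [((-7)·h − 6·6) + (6·7 − (-8)·h)] + 1
       = 1·h + 7 = 9
⇒ h = 2.

2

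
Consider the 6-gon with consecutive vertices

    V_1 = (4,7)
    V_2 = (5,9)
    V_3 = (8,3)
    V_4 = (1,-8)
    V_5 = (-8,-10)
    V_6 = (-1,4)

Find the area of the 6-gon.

Apply the shoelace (surveyor's) formula: 2A = Σ (x_i·y_{i+1} − x_{i+1}·y_i), indices taken mod 6.
Σ = (1) + (-57) + (-67) + (-74) + (-42) + (-23) = -262
Area = |Σ|/2 = 131.

131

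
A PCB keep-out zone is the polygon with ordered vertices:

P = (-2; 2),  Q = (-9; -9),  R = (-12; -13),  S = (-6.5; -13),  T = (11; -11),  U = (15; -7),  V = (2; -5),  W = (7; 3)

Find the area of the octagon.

Σ = (36) + (9) + (71.5) + (214.5) + (88) + (-61) + (41) + (20) = 419
Area = |Σ|/2 = 209.5.

209.5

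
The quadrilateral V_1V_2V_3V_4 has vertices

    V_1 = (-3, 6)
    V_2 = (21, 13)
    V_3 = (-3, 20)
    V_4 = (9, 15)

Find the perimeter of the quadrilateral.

|V_1V_2| = √((24)² + (7)²) = √625 = 25
|V_2V_3| = √((-24)² + (7)²) = √625 = 25
|V_3V_4| = √((12)² + (-5)²) = √169 = 13
|V_4V_1| = √((-12)² + (-9)²) = √225 = 15
Perimeter = 25 + 25 + 13 + 15 = 78.

78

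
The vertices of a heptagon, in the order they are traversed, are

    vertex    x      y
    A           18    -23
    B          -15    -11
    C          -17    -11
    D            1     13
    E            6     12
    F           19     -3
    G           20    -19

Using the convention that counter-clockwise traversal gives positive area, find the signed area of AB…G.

-753

Apply the shoelace (surveyor's) formula: 2A = Σ (x_i·y_{i+1} − x_{i+1}·y_i), indices taken mod 7.
Σ = (-543) + (-22) + (-210) + (-66) + (-246) + (-301) + (-118) = -1506
Signed area = Σ/2 = -753 (negative ⇒ clockwise traversal).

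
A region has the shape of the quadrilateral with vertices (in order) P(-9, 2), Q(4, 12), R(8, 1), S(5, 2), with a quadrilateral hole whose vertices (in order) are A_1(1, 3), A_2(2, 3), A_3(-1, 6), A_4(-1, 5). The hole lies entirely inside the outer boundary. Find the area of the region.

Outer boundary:
Σ = (-116) + (-92) + (11) + (28) = -169
Area = |Σ|/2 = 84.5.
Hole:
Apply the shoelace (surveyor's) formula: 2A = Σ (x_i·y_{i+1} − x_{i+1}·y_i), indices taken mod 4.
Cross-terms: -3, 15, 1, -8  ⇒  Σ = 5
Area = |Σ|/2 = 2.5.
Net area = 84.5 − 2.5 = 82.

82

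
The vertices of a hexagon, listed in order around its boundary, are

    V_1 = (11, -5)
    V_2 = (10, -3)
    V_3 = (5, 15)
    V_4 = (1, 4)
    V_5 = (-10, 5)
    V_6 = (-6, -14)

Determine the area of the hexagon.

Apply the shoelace (surveyor's) formula: 2A = Σ (x_i·y_{i+1} − x_{i+1}·y_i), indices taken mod 6.
Cross-terms: 17, 165, 5, 45, 170, 184  ⇒  Σ = 586
Area = |Σ|/2 = 293.

293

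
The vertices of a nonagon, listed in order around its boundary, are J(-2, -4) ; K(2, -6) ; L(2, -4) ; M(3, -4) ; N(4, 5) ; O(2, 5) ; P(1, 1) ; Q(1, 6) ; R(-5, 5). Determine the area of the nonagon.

68

Apply the shoelace formula: 2A = Σ (x_i·y_{i+1} − x_{i+1}·y_i), indices taken mod 9.
Σ = (20) + (4) + (4) + (31) + (10) + (-3) + (5) + (35) + (30) = 136
Area = |Σ|/2 = 68.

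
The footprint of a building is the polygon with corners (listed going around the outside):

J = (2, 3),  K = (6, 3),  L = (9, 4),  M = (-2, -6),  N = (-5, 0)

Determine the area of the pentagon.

Apply the shoelace formula: 2A = Σ (x_i·y_{i+1} − x_{i+1}·y_i), indices taken mod 5.
Σ = (-12) + (-3) + (-46) + (-30) + (-15) = -106
Area = |Σ|/2 = 53.

53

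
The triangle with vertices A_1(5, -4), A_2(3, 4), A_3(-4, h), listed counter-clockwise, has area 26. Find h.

The doubled signed area Σ (x_i y_{i+1} − x_{i+1} y_i) is linear in h.
With h=0 it equals 64; the coefficient of h is -2 (from the two edges through A_3).
So -2·h + 64 = 2·26 = 52 ⇒ h = 6.

6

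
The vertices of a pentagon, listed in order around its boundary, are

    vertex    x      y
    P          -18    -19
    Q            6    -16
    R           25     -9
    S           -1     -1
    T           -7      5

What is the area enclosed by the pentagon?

462.5

Σ = (402) + (346) + (-34) + (-12) + (223) = 925
Area = |Σ|/2 = 462.5.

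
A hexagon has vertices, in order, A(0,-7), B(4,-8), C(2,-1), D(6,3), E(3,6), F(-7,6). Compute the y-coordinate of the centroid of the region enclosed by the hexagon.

Apply the shoelace (surveyor's) formula. First the cross-terms c_i = x_i·y_{i+1} − x_{i+1}·y_i:
  28, 12, 12, 27, 60, 49  ⇒  2A = 188, A = 94.
Then Σ (y_i + y_{i+1})·c_i = 410, so ȳ = 410 / (6·94) = 205/282.

205/282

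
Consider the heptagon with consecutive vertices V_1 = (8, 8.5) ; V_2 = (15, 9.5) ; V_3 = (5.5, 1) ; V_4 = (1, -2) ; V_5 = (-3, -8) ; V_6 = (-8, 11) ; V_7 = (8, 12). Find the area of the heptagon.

Apply the shoelace (surveyor's) formula: 2A = Σ (x_i·y_{i+1} − x_{i+1}·y_i), indices taken mod 7.
Σ = (-51.5) + (-37.25) + (-12) + (-14) + (-97) + (-184) + (-28) = -423.75
Area = |Σ|/2 = 211.875.

211.875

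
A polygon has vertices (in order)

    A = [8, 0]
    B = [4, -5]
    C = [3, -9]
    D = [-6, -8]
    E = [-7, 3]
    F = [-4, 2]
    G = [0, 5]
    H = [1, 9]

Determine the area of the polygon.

156

A→B: (8)(-5) − (4)(0) = -40
B→C: (4)(-9) − (3)(-5) = -21
C→D: (3)(-8) − (-6)(-9) = -78
D→E: (-6)(3) − (-7)(-8) = -74
E→F: (-7)(2) − (-4)(3) = -2
F→G: (-4)(5) − (0)(2) = -20
G→H: (0)(9) − (1)(5) = -5
H→A: (1)(0) − (8)(9) = -72
Σ = -312
Area = |Σ|/2 = 156.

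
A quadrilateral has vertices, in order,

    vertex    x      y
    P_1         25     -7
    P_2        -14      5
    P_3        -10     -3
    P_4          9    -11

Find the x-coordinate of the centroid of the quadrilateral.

430/117

Apply Gauss's area formula. First the cross-terms c_i = x_i·y_{i+1} − x_{i+1}·y_i:
  27, 92, 137, 212  ⇒  2A = 468, A = 234.
Then Σ (x_i + x_{i+1})·c_i = 5160, so x̄ = 5160 / (6·234) = 430/117.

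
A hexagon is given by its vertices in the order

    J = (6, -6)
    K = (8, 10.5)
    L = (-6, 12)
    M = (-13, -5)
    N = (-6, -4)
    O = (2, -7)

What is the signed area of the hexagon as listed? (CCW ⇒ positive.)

279

Cross-terms: 111, 159, 186, 22, 50, 30  ⇒  Σ = 558
Signed area = Σ/2 = 279 (positive ⇒ counter-clockwise traversal).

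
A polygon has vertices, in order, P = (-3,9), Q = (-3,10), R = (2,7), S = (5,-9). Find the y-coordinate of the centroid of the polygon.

Apply Gauss's area formula. First the cross-terms c_i = x_i·y_{i+1} − x_{i+1}·y_i:
  -3, -41, -53, 18  ⇒  2A = -79, A = -39.5.
Then Σ (y_i + y_{i+1})·c_i = -648, so ȳ = -648 / (6·(-39.5)) = 216/79.

216/79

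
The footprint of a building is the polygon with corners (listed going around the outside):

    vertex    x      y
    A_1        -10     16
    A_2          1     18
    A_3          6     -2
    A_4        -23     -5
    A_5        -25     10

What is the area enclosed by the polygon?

Σ = (-196) + (-110) + (-76) + (-355) + (-300) = -1037
Area = |Σ|/2 = 518.5.

518.5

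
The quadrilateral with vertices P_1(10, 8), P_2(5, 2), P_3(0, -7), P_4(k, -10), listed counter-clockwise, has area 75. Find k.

7

The doubled signed area Σ (x_i y_{i+1} − x_{i+1} y_i) is linear in k.
With k=0 it equals 45; the coefficient of k is 15 (from the two edges through P_4).
So 15·k + 45 = 2·75 = 150 ⇒ k = 7.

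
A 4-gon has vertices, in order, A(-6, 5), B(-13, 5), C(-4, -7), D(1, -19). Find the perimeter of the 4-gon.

60

|AB| = √((-7)² + (0)²) = √49 = 7
|BC| = √((9)² + (-12)²) = √225 = 15
|CD| = √((5)² + (-12)²) = √169 = 13
|DA| = √((-7)² + (24)²) = √625 = 25
Perimeter = 7 + 15 + 13 + 25 = 60.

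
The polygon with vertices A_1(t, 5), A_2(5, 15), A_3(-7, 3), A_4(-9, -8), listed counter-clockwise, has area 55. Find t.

-1

Write out the shoelace sum; only the two edges meeting at A_1 involve t:
2·Area = [((-9)·5 − t·(-8)) + (t·15 − 5·5)] + 203
       = 23·t + 133 = 110
⇒ t = -1.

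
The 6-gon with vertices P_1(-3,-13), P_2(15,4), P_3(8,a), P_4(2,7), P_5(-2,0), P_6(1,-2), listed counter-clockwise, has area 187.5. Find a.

The doubled signed area Σ (x_i y_{i+1} − x_{i+1} y_i) is linear in a.
With a=0 it equals 206; the coefficient of a is 13 (from the two edges through P_3).
So 13·a + 206 = 2·187.5 = 375 ⇒ a = 13.

13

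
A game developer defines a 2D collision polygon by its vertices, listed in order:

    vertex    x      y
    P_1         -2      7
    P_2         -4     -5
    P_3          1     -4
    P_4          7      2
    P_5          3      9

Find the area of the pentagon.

92.5

P_1→P_2: (-2)(-5) − (-4)(7) = 38
P_2→P_3: (-4)(-4) − (1)(-5) = 21
P_3→P_4: (1)(2) − (7)(-4) = 30
P_4→P_5: (7)(9) − (3)(2) = 57
P_5→P_1: (3)(7) − (-2)(9) = 39
Σ = 185
Area = |Σ|/2 = 92.5.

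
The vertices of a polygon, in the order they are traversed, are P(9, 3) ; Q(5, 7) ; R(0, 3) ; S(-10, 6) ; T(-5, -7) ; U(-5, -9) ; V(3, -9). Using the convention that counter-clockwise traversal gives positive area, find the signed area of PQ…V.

Σ = (48) + (15) + (30) + (100) + (10) + (72) + (90) = 365
Signed area = Σ/2 = 182.5 (positive ⇒ counter-clockwise traversal).

182.5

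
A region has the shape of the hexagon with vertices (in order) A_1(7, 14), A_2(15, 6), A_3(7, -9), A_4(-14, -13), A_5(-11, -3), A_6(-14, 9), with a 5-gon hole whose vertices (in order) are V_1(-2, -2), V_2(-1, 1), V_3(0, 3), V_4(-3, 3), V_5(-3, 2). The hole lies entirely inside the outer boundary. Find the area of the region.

Outer boundary:
Σ = (-168) + (-177) + (-217) + (-101) + (-141) + (-259) = -1063
Area = |Σ|/2 = 531.5.
Hole:
Σ = (-4) + (-3) + (9) + (3) + (10) = 15
Area = |Σ|/2 = 7.5.
Net area = 531.5 − 7.5 = 524.

524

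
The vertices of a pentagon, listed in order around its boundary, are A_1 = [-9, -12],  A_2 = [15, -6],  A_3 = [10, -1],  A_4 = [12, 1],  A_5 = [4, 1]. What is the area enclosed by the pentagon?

Apply the shoelace formula: 2A = Σ (x_i·y_{i+1} − x_{i+1}·y_i), indices taken mod 5.
Σ = (234) + (45) + (22) + (8) + (-39) = 270
Area = |Σ|/2 = 135.

135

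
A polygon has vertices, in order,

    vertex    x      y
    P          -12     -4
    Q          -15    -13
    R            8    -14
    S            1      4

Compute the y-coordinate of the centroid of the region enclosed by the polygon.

-1057/150

Apply the surveyor's formula. First the cross-terms c_i = x_i·y_{i+1} − x_{i+1}·y_i:
  96, 314, 46, 44  ⇒  2A = 500, A = 250.
Then Σ (y_i + y_{i+1})·c_i = -10570, so ȳ = -10570 / (6·250) = -1057/150.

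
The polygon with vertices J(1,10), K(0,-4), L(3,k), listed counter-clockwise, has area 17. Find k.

Write out the shoelace sum; only the two edges meeting at L involve k:
2·Area = [(0·k − 3·(-4)) + (3·10 − 1·k)] + -4
       = -1·k + 38 = 34
⇒ k = 4.

4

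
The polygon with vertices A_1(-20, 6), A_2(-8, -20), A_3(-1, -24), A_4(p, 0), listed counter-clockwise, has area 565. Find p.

The doubled signed area Σ (x_i y_{i+1} − x_{i+1} y_i) is linear in p.
With p=0 it equals 620; the coefficient of p is 30 (from the two edges through A_4).
So 30·p + 620 = 2·565 = 1130 ⇒ p = 17.

17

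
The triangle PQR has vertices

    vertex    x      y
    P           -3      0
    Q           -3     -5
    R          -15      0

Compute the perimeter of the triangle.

30

|PQ| = √((0)² + (-5)²) = √25 = 5
|QR| = √((-12)² + (5)²) = √169 = 13
|RP| = √((12)² + (0)²) = √144 = 12
Perimeter = 5 + 13 + 12 = 30.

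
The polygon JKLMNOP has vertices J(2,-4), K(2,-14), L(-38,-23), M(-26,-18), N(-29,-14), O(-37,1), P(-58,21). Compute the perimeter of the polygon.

|JK| = √((0)² + (-10)²) = √100 = 10
|KL| = √((-40)² + (-9)²) = √1681 = 41
|LM| = √((12)² + (5)²) = √169 = 13
|MN| = √((-3)² + (4)²) = √25 = 5
|NO| = √((-8)² + (15)²) = √289 = 17
|OP| = √((-21)² + (20)²) = √841 = 29
|PJ| = √((60)² + (-25)²) = √4225 = 65
Perimeter = 10 + 41 + 13 + 5 + 17 + 29 + 65 = 180.

180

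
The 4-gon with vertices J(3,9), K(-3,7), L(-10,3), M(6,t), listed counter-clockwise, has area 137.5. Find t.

-10

Write out the shoelace sum; only the two edges meeting at M involve t:
2·Area = [((-10)·t − 6·3) + (6·9 − 3·t)] + 109
       = -13·t + 145 = 275
⇒ t = -10.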